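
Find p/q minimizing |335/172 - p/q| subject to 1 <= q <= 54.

37/19

Expand x = 335/172 as a continued fraction with the Euclidean algorithm:
  335 = 1*172 + 163, so a_0 = 1.
  172 = 1*163 + 9, so a_1 = 1.
  163 = 18*9 + 1, so a_2 = 18.
  9 = 9*1 + 0, so a_3 = 9.
so x = [1; 1, 18, 9].
Convergents (p_i = a_i*p_{i-1} + p_{i-2}, q_i = a_i*q_{i-1} + q_{i-2} with p_{-2}=0, p_{-1}=1, q_{-2}=1, q_{-1}=0), until the denominator exceeds 54:
  i=0: a_0=1, p_0 = 1*1 + 0 = 1, q_0 = 1*0 + 1 = 1.
  i=1: a_1=1, p_1 = 1*1 + 1 = 2, q_1 = 1*1 + 0 = 1.
  i=2: a_2=18, p_2 = 18*2 + 1 = 37, q_2 = 18*1 + 1 = 19.
  i=3: a_3=9, p_3 = 9*37 + 2 = 335, q_3 = 9*19 + 1 = 172.
q_3 = 172 > 54, so the last convergent with denominator <= 54 is p_2/q_2 = 37/19.
The closest fraction with denominator <= 54 is either p_2/q_2 or the intermediate fraction (k*p_2 + p_1)/(k*q_2 + q_1) with the largest k >= 1 whose denominator stays <= 54; these approach x as k grows, and every other convergent or intermediate fraction in range is farther away.
Largest k: floor((54 - q_1)/q_2) = floor((54 - 1)/19) = 2.
That gives (2*37 + 2)/(2*19 + 1) = 76/39.
Compare the errors: |x - 37/19| = |335*19 - 37*172|/(172*19) = 1/3268, and |x - 76/39| = |335*39 - 76*172|/(172*39) = 7/6708.
Cross-multiplying, 1*6708 = 6708 < 22876 = 7*3268, so 1/3268 is smaller: the convergent 37/19 is closer to x than 76/39.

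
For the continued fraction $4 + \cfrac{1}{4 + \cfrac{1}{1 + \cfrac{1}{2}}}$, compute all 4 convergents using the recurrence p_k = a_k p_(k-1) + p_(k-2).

Using the convergent recurrence p_i = a_i*p_{i-1} + p_{i-2}, q_i = a_i*q_{i-1} + q_{i-2} with p_{-2}=0, p_{-1}=1, q_{-2}=1, q_{-1}=0:
  i=0: a_0=4, p_0 = 4*1 + 0 = 4, q_0 = 4*0 + 1 = 1.
  i=1: a_1=4, p_1 = 4*4 + 1 = 17, q_1 = 4*1 + 0 = 4.
  i=2: a_2=1, p_2 = 1*17 + 4 = 21, q_2 = 1*4 + 1 = 5.
  i=3: a_3=2, p_3 = 2*21 + 17 = 59, q_3 = 2*5 + 4 = 14.

4/1, 17/4, 21/5, 59/14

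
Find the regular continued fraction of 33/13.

[2; 1, 1, 6]

Run the Euclidean algorithm on 33 and 13; the successive quotients are the partial quotients a_0, a_1, ... (each step inverts the fractional part left over by the previous one):
  33 = 2*13 + 7, so a_0 = 2.
  13 = 1*7 + 6, so a_1 = 1.
  7 = 1*6 + 1, so a_2 = 1.
  6 = 6*1 + 0, so a_3 = 6.
The remainder reaches 0 after 4 divisions, so the expansion has 4 partial quotients, read off in order.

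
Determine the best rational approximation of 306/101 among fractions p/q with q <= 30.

91/30

Expand x = 306/101 as a continued fraction with the Euclidean algorithm:
  306 = 3*101 + 3, so a_0 = 3.
  101 = 33*3 + 2, so a_1 = 33.
  3 = 1*2 + 1, so a_2 = 1.
  2 = 2*1 + 0, so a_3 = 2.
so x = [3; 33, 1, 2].
Convergents (p_i = a_i*p_{i-1} + p_{i-2}, q_i = a_i*q_{i-1} + q_{i-2} with p_{-2}=0, p_{-1}=1, q_{-2}=1, q_{-1}=0), until the denominator exceeds 30:
  i=0: a_0=3, p_0 = 3*1 + 0 = 3, q_0 = 3*0 + 1 = 1.
  i=1: a_1=33, p_1 = 33*3 + 1 = 100, q_1 = 33*1 + 0 = 33.
q_1 = 33 > 30, so the last convergent with denominator <= 30 is p_0/q_0 = 3/1.
The closest fraction with denominator <= 30 is either p_0/q_0 or the intermediate fraction (k*p_0 + p_{-1})/(k*q_0 + q_{-1}) with the largest k >= 1 whose denominator stays <= 30; these approach x as k grows, and every other convergent or intermediate fraction in range is farther away.
Largest k: floor((30 - q_{-1})/q_0) = floor((30 - 0)/1) = 30 (using the seeds p_{-1} = 1, q_{-1} = 0).
That gives (30*3 + 1)/(30*1 + 0) = 91/30.
Compare the errors: |x - 3/1| = |306*1 - 3*101|/(101*1) = 3/101, and |x - 91/30| = |306*30 - 91*101|/(101*30) = 11/3030.
Cross-multiplying, 11*101 = 1111 < 9090 = 3*3030, so 11/3030 is smaller: the intermediate fraction 91/30 is closer to x than 3/1.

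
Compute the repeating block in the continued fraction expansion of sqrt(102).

[10; (10, 20)]

Write x_i = (sqrt(102) + m_i)/d_i with (m_0, d_0) = (0, 1). a_0 = floor(sqrt(102)) = 10, since 10^2 = 100 <= 102 < 121 = 11^2.
Iterate m_{i+1} = d_i*a_i - m_i, d_{i+1} = (102 - m_{i+1}^2)/d_i, a_{i+1} = floor((a_0 + m_{i+1})/d_{i+1}):
  m_1 = 1*10 - 0 = 10, d_1 = (102 - 10^2)/1 = 2/1 = 2, a_1 = floor((10 + 10)/2) = 10.
  m_2 = 2*10 - 10 = 10, d_2 = (102 - 10^2)/2 = 2/2 = 1, a_2 = floor((10 + 10)/1) = 20.
  m_3 = 1*20 - 10 = 10, d_3 = (102 - 10^2)/1 = 2/1 = 2: (m_3, d_3) = (m_1, d_1) = (10, 2), so from here the quotients repeat a_1, a_2; the period length is 2.
Hence the expansion of sqrt(102) is a_0 = 10 followed by the repeating block 10, 20 (period 2).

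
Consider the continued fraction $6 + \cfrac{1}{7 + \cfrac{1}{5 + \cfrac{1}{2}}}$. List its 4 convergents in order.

Using the convergent recurrence p_i = a_i*p_{i-1} + p_{i-2}, q_i = a_i*q_{i-1} + q_{i-2} with p_{-2}=0, p_{-1}=1, q_{-2}=1, q_{-1}=0:
  i=0: a_0=6, p_0 = 6*1 + 0 = 6, q_0 = 6*0 + 1 = 1.
  i=1: a_1=7, p_1 = 7*6 + 1 = 43, q_1 = 7*1 + 0 = 7.
  i=2: a_2=5, p_2 = 5*43 + 6 = 221, q_2 = 5*7 + 1 = 36.
  i=3: a_3=2, p_3 = 2*221 + 43 = 485, q_3 = 2*36 + 7 = 79.

6/1, 43/7, 221/36, 485/79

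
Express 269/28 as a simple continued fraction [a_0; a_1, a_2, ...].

Run the Euclidean algorithm on 269 and 28; the successive quotients are the partial quotients a_0, a_1, ... (each step inverts the fractional part left over by the previous one):
  269 = 9*28 + 17, so a_0 = 9.
  28 = 1*17 + 11, so a_1 = 1.
  17 = 1*11 + 6, so a_2 = 1.
  11 = 1*6 + 5, so a_3 = 1.
  6 = 1*5 + 1, so a_4 = 1.
  5 = 5*1 + 0, so a_5 = 5.
The remainder reaches 0 after 6 divisions, so the expansion has 6 partial quotients, read off in order.

[9; 1, 1, 1, 1, 5]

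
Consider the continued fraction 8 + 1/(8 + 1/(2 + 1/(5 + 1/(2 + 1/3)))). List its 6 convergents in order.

8/1, 65/8, 138/17, 755/93, 1648/203, 5699/702

Using the convergent recurrence p_i = a_i*p_{i-1} + p_{i-2}, q_i = a_i*q_{i-1} + q_{i-2} with p_{-2}=0, p_{-1}=1, q_{-2}=1, q_{-1}=0:
  i=0: a_0=8, p_0 = 8*1 + 0 = 8, q_0 = 8*0 + 1 = 1.
  i=1: a_1=8, p_1 = 8*8 + 1 = 65, q_1 = 8*1 + 0 = 8.
  i=2: a_2=2, p_2 = 2*65 + 8 = 138, q_2 = 2*8 + 1 = 17.
  i=3: a_3=5, p_3 = 5*138 + 65 = 755, q_3 = 5*17 + 8 = 93.
  i=4: a_4=2, p_4 = 2*755 + 138 = 1648, q_4 = 2*93 + 17 = 203.
  i=5: a_5=3, p_5 = 3*1648 + 755 = 5699, q_5 = 3*203 + 93 = 702.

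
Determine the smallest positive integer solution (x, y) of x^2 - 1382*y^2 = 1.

(x, y) = (13003237, 349782)

First expand sqrt(1382) as a continued fraction. With x_i = (sqrt(1382) + m_i)/d_i and (m_0, d_0) = (0, 1): a_0 = floor(sqrt(1382)) = 37, since 37^2 = 1369 <= 1382 < 1444 = 38^2.
Iterate m_{i+1} = d_i*a_i - m_i, d_{i+1} = (1382 - m_{i+1}^2)/d_i, a_{i+1} = floor((a_0 + m_{i+1})/d_{i+1}):
  m_1 = 1*37 - 0 = 37, d_1 = (1382 - 37^2)/1 = 13/1 = 13, a_1 = floor((37 + 37)/13) = 5.
  m_2 = 13*5 - 37 = 28, d_2 = (1382 - 28^2)/13 = 598/13 = 46, a_2 = floor((37 + 28)/46) = 1.
  m_3 = 46*1 - 28 = 18, d_3 = (1382 - 18^2)/46 = 1058/46 = 23, a_3 = floor((37 + 18)/23) = 2.
  m_4 = 23*2 - 18 = 28, d_4 = (1382 - 28^2)/23 = 598/23 = 26, a_4 = floor((37 + 28)/26) = 2.
  m_5 = 26*2 - 28 = 24, d_5 = (1382 - 24^2)/26 = 806/26 = 31, a_5 = floor((37 + 24)/31) = 1.
  m_6 = 31*1 - 24 = 7, d_6 = (1382 - 7^2)/31 = 1333/31 = 43, a_6 = floor((37 + 7)/43) = 1.
  m_7 = 43*1 - 7 = 36, d_7 = (1382 - 36^2)/43 = 86/43 = 2, a_7 = floor((37 + 36)/2) = 36.
  m_8 = 2*36 - 36 = 36, d_8 = (1382 - 36^2)/2 = 86/2 = 43, a_8 = floor((37 + 36)/43) = 1.
  m_9 = 43*1 - 36 = 7, d_9 = (1382 - 7^2)/43 = 1333/43 = 31, a_9 = floor((37 + 7)/31) = 1.
  m_10 = 31*1 - 7 = 24, d_10 = (1382 - 24^2)/31 = 806/31 = 26, a_10 = floor((37 + 24)/26) = 2.
  m_11 = 26*2 - 24 = 28, d_11 = (1382 - 28^2)/26 = 598/26 = 23, a_11 = floor((37 + 28)/23) = 2.
  m_12 = 23*2 - 28 = 18, d_12 = (1382 - 18^2)/23 = 1058/23 = 46, a_12 = floor((37 + 18)/46) = 1.
  m_13 = 46*1 - 18 = 28, d_13 = (1382 - 28^2)/46 = 598/46 = 13, a_13 = floor((37 + 28)/13) = 5.
  m_14 = 13*5 - 28 = 37, d_14 = (1382 - 37^2)/13 = 13/13 = 1, a_14 = floor((37 + 37)/1) = 74.
  m_15 = 1*74 - 37 = 37, d_15 = (1382 - 37^2)/1 = 13/1 = 13: (m_15, d_15) = (m_1, d_1) = (37, 13), so from here the quotients repeat a_1, ..., a_14; the period length is 14.
So sqrt(1382) = [37; (5, 1, 2, 2, 1, 1, 36, 1, 1, 2, 2, 1, 5, 74)] with period length k = 14.
k is even, so the fundamental solution of x^2 - 1382y^2 = 1 is (p_{k-1}, q_{k-1}) = (p_13, q_13); compute convergents through index 13.
Convergents (p_i = a_i*p_{i-1} + p_{i-2}, q_i = a_i*q_{i-1} + q_{i-2} with p_{-2}=0, p_{-1}=1, q_{-2}=1, q_{-1}=0):
  i=0: a_0=37, p_0 = 37*1 + 0 = 37, q_0 = 37*0 + 1 = 1.
  i=1: a_1=5, p_1 = 5*37 + 1 = 186, q_1 = 5*1 + 0 = 5.
  i=2: a_2=1, p_2 = 1*186 + 37 = 223, q_2 = 1*5 + 1 = 6.
  i=3: a_3=2, p_3 = 2*223 + 186 = 632, q_3 = 2*6 + 5 = 17.
  i=4: a_4=2, p_4 = 2*632 + 223 = 1487, q_4 = 2*17 + 6 = 40.
  i=5: a_5=1, p_5 = 1*1487 + 632 = 2119, q_5 = 1*40 + 17 = 57.
  i=6: a_6=1, p_6 = 1*2119 + 1487 = 3606, q_6 = 1*57 + 40 = 97.
  i=7: a_7=36, p_7 = 36*3606 + 2119 = 131935, q_7 = 36*97 + 57 = 3549.
  i=8: a_8=1, p_8 = 1*131935 + 3606 = 135541, q_8 = 1*3549 + 97 = 3646.
  i=9: a_9=1, p_9 = 1*135541 + 131935 = 267476, q_9 = 1*3646 + 3549 = 7195.
  i=10: a_10=2, p_10 = 2*267476 + 135541 = 670493, q_10 = 2*7195 + 3646 = 18036.
  i=11: a_11=2, p_11 = 2*670493 + 267476 = 1608462, q_11 = 2*18036 + 7195 = 43267.
  i=12: a_12=1, p_12 = 1*1608462 + 670493 = 2278955, q_12 = 1*43267 + 18036 = 61303.
  i=13: a_13=5, p_13 = 5*2278955 + 1608462 = 13003237, q_13 = 5*61303 + 43267 = 349782.
Check: 13003237^2 - 1382*349782^2 = 169084172478169 - 169084172478168 = 1, so (x, y) = (13003237, 349782) solves the equation, and by the theorem it is the least positive solution.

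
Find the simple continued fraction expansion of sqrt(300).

Write x_i = (sqrt(300) + m_i)/d_i with (m_0, d_0) = (0, 1). a_0 = floor(sqrt(300)) = 17, since 17^2 = 289 <= 300 < 324 = 18^2.
Iterate m_{i+1} = d_i*a_i - m_i, d_{i+1} = (300 - m_{i+1}^2)/d_i, a_{i+1} = floor((a_0 + m_{i+1})/d_{i+1}):
  m_1 = 1*17 - 0 = 17, d_1 = (300 - 17^2)/1 = 11/1 = 11, a_1 = floor((17 + 17)/11) = 3.
  m_2 = 11*3 - 17 = 16, d_2 = (300 - 16^2)/11 = 44/11 = 4, a_2 = floor((17 + 16)/4) = 8.
  m_3 = 4*8 - 16 = 16, d_3 = (300 - 16^2)/4 = 44/4 = 11, a_3 = floor((17 + 16)/11) = 3.
  m_4 = 11*3 - 16 = 17, d_4 = (300 - 17^2)/11 = 11/11 = 1, a_4 = floor((17 + 17)/1) = 34.
  m_5 = 1*34 - 17 = 17, d_5 = (300 - 17^2)/1 = 11/1 = 11: (m_5, d_5) = (m_1, d_1) = (17, 11), so from here the quotients repeat a_1, ..., a_4; the period length is 4.
Hence the expansion of sqrt(300) is a_0 = 17 followed by the repeating block 3, 8, 3, 34 (period 4).

[17; (3, 8, 3, 34)]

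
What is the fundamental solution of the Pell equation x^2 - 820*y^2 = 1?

First expand sqrt(820) as a continued fraction. With x_i = (sqrt(820) + m_i)/d_i and (m_0, d_0) = (0, 1): a_0 = floor(sqrt(820)) = 28, since 28^2 = 784 <= 820 < 841 = 29^2.
Iterate m_{i+1} = d_i*a_i - m_i, d_{i+1} = (820 - m_{i+1}^2)/d_i, a_{i+1} = floor((a_0 + m_{i+1})/d_{i+1}):
  m_1 = 1*28 - 0 = 28, d_1 = (820 - 28^2)/1 = 36/1 = 36, a_1 = floor((28 + 28)/36) = 1.
  m_2 = 36*1 - 28 = 8, d_2 = (820 - 8^2)/36 = 756/36 = 21, a_2 = floor((28 + 8)/21) = 1.
  m_3 = 21*1 - 8 = 13, d_3 = (820 - 13^2)/21 = 651/21 = 31, a_3 = floor((28 + 13)/31) = 1.
  m_4 = 31*1 - 13 = 18, d_4 = (820 - 18^2)/31 = 496/31 = 16, a_4 = floor((28 + 18)/16) = 2.
  m_5 = 16*2 - 18 = 14, d_5 = (820 - 14^2)/16 = 624/16 = 39, a_5 = floor((28 + 14)/39) = 1.
  m_6 = 39*1 - 14 = 25, d_6 = (820 - 25^2)/39 = 195/39 = 5, a_6 = floor((28 + 25)/5) = 10.
  m_7 = 5*10 - 25 = 25, d_7 = (820 - 25^2)/5 = 195/5 = 39, a_7 = floor((28 + 25)/39) = 1.
  m_8 = 39*1 - 25 = 14, d_8 = (820 - 14^2)/39 = 624/39 = 16, a_8 = floor((28 + 14)/16) = 2.
  m_9 = 16*2 - 14 = 18, d_9 = (820 - 18^2)/16 = 496/16 = 31, a_9 = floor((28 + 18)/31) = 1.
  m_10 = 31*1 - 18 = 13, d_10 = (820 - 13^2)/31 = 651/31 = 21, a_10 = floor((28 + 13)/21) = 1.
  m_11 = 21*1 - 13 = 8, d_11 = (820 - 8^2)/21 = 756/21 = 36, a_11 = floor((28 + 8)/36) = 1.
  m_12 = 36*1 - 8 = 28, d_12 = (820 - 28^2)/36 = 36/36 = 1, a_12 = floor((28 + 28)/1) = 56.
  m_13 = 1*56 - 28 = 28, d_13 = (820 - 28^2)/1 = 36/1 = 36: (m_13, d_13) = (m_1, d_1) = (28, 36), so from here the quotients repeat a_1, ..., a_12; the period length is 12.
So sqrt(820) = [28; (1, 1, 1, 2, 1, 10, 1, 2, 1, 1, 1, 56)] with period length k = 12.
k is even, so the fundamental solution of x^2 - 820y^2 = 1 is (p_{k-1}, q_{k-1}) = (p_11, q_11); compute convergents through index 11.
Convergents (p_i = a_i*p_{i-1} + p_{i-2}, q_i = a_i*q_{i-1} + q_{i-2} with p_{-2}=0, p_{-1}=1, q_{-2}=1, q_{-1}=0):
  i=0: a_0=28, p_0 = 28*1 + 0 = 28, q_0 = 28*0 + 1 = 1.
  i=1: a_1=1, p_1 = 1*28 + 1 = 29, q_1 = 1*1 + 0 = 1.
  i=2: a_2=1, p_2 = 1*29 + 28 = 57, q_2 = 1*1 + 1 = 2.
  i=3: a_3=1, p_3 = 1*57 + 29 = 86, q_3 = 1*2 + 1 = 3.
  i=4: a_4=2, p_4 = 2*86 + 57 = 229, q_4 = 2*3 + 2 = 8.
  i=5: a_5=1, p_5 = 1*229 + 86 = 315, q_5 = 1*8 + 3 = 11.
  i=6: a_6=10, p_6 = 10*315 + 229 = 3379, q_6 = 10*11 + 8 = 118.
  i=7: a_7=1, p_7 = 1*3379 + 315 = 3694, q_7 = 1*118 + 11 = 129.
  i=8: a_8=2, p_8 = 2*3694 + 3379 = 10767, q_8 = 2*129 + 118 = 376.
  i=9: a_9=1, p_9 = 1*10767 + 3694 = 14461, q_9 = 1*376 + 129 = 505.
  i=10: a_10=1, p_10 = 1*14461 + 10767 = 25228, q_10 = 1*505 + 376 = 881.
  i=11: a_11=1, p_11 = 1*25228 + 14461 = 39689, q_11 = 1*881 + 505 = 1386.
Check: 39689^2 - 820*1386^2 = 1575216721 - 1575216720 = 1, so (x, y) = (39689, 1386) solves the equation, and by the theorem it is the least positive solution.

(x, y) = (39689, 1386)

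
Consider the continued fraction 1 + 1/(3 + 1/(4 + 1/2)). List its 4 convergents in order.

1/1, 4/3, 17/13, 38/29

Using the convergent recurrence p_i = a_i*p_{i-1} + p_{i-2}, q_i = a_i*q_{i-1} + q_{i-2} with p_{-2}=0, p_{-1}=1, q_{-2}=1, q_{-1}=0:
  i=0: a_0=1, p_0 = 1*1 + 0 = 1, q_0 = 1*0 + 1 = 1.
  i=1: a_1=3, p_1 = 3*1 + 1 = 4, q_1 = 3*1 + 0 = 3.
  i=2: a_2=4, p_2 = 4*4 + 1 = 17, q_2 = 4*3 + 1 = 13.
  i=3: a_3=2, p_3 = 2*17 + 4 = 38, q_3 = 2*13 + 3 = 29.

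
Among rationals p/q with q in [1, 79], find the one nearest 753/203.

Expand x = 753/203 as a continued fraction with the Euclidean algorithm:
  753 = 3*203 + 144, so a_0 = 3.
  203 = 1*144 + 59, so a_1 = 1.
  144 = 2*59 + 26, so a_2 = 2.
  59 = 2*26 + 7, so a_3 = 2.
  26 = 3*7 + 5, so a_4 = 3.
  7 = 1*5 + 2, so a_5 = 1.
  5 = 2*2 + 1, so a_6 = 2.
  2 = 2*1 + 0, so a_7 = 2.
so x = [3; 1, 2, 2, 3, 1, 2, 2].
Convergents (p_i = a_i*p_{i-1} + p_{i-2}, q_i = a_i*q_{i-1} + q_{i-2} with p_{-2}=0, p_{-1}=1, q_{-2}=1, q_{-1}=0), until the denominator exceeds 79:
  i=0: a_0=3, p_0 = 3*1 + 0 = 3, q_0 = 3*0 + 1 = 1.
  i=1: a_1=1, p_1 = 1*3 + 1 = 4, q_1 = 1*1 + 0 = 1.
  i=2: a_2=2, p_2 = 2*4 + 3 = 11, q_2 = 2*1 + 1 = 3.
  i=3: a_3=2, p_3 = 2*11 + 4 = 26, q_3 = 2*3 + 1 = 7.
  i=4: a_4=3, p_4 = 3*26 + 11 = 89, q_4 = 3*7 + 3 = 24.
  i=5: a_5=1, p_5 = 1*89 + 26 = 115, q_5 = 1*24 + 7 = 31.
  i=6: a_6=2, p_6 = 2*115 + 89 = 319, q_6 = 2*31 + 24 = 86.
q_6 = 86 > 79, so the last convergent with denominator <= 79 is p_5/q_5 = 115/31.
The closest fraction with denominator <= 79 is either p_5/q_5 or the intermediate fraction (k*p_5 + p_4)/(k*q_5 + q_4) with the largest k >= 1 whose denominator stays <= 79; these approach x as k grows, and every other convergent or intermediate fraction in range is farther away.
Largest k: floor((79 - q_4)/q_5) = floor((79 - 24)/31) = 1.
That gives (1*115 + 89)/(1*31 + 24) = 204/55.
Compare the errors: |x - 115/31| = |753*31 - 115*203|/(203*31) = 2/6293, and |x - 204/55| = |753*55 - 204*203|/(203*55) = 3/11165.
Cross-multiplying, 3*6293 = 18879 < 22330 = 2*11165, so 3/11165 is smaller: the intermediate fraction 204/55 is closer to x than 115/31.

204/55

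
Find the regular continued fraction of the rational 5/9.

[0; 1, 1, 4]

Run the Euclidean algorithm on 5 and 9; the successive quotients are the partial quotients a_0, a_1, ... (each step inverts the fractional part left over by the previous one):
  5 = 0*9 + 5, so a_0 = 0.
  9 = 1*5 + 4, so a_1 = 1.
  5 = 1*4 + 1, so a_2 = 1.
  4 = 4*1 + 0, so a_3 = 4.
The remainder reaches 0 after 4 divisions, so the expansion has 4 partial quotients, read off in order.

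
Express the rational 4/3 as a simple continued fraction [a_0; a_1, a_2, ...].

[1; 3]

Run the Euclidean algorithm on 4 and 3; the successive quotients are the partial quotients a_0, a_1, ... (each step inverts the fractional part left over by the previous one):
  4 = 1*3 + 1, so a_0 = 1.
  3 = 3*1 + 0, so a_1 = 3.
The remainder reaches 0 after 2 divisions, so the expansion has 2 partial quotients, read off in order.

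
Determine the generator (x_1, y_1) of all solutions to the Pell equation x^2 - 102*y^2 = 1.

(x, y) = (101, 10)

First expand sqrt(102) as a continued fraction. With x_i = (sqrt(102) + m_i)/d_i and (m_0, d_0) = (0, 1): a_0 = floor(sqrt(102)) = 10, since 10^2 = 100 <= 102 < 121 = 11^2.
Iterate m_{i+1} = d_i*a_i - m_i, d_{i+1} = (102 - m_{i+1}^2)/d_i, a_{i+1} = floor((a_0 + m_{i+1})/d_{i+1}):
  m_1 = 1*10 - 0 = 10, d_1 = (102 - 10^2)/1 = 2/1 = 2, a_1 = floor((10 + 10)/2) = 10.
  m_2 = 2*10 - 10 = 10, d_2 = (102 - 10^2)/2 = 2/2 = 1, a_2 = floor((10 + 10)/1) = 20.
  m_3 = 1*20 - 10 = 10, d_3 = (102 - 10^2)/1 = 2/1 = 2: (m_3, d_3) = (m_1, d_1) = (10, 2), so from here the quotients repeat a_1, a_2; the period length is 2.
So sqrt(102) = [10; (10, 20)] with period length k = 2.
k is even, so the fundamental solution of x^2 - 102y^2 = 1 is (p_{k-1}, q_{k-1}) = (p_1, q_1); compute convergents through index 1.
Convergents (p_i = a_i*p_{i-1} + p_{i-2}, q_i = a_i*q_{i-1} + q_{i-2} with p_{-2}=0, p_{-1}=1, q_{-2}=1, q_{-1}=0):
  i=0: a_0=10, p_0 = 10*1 + 0 = 10, q_0 = 10*0 + 1 = 1.
  i=1: a_1=10, p_1 = 10*10 + 1 = 101, q_1 = 10*1 + 0 = 10.
Check: 101^2 - 102*10^2 = 10201 - 10200 = 1, so (x, y) = (101, 10) solves the equation, and by the theorem it is the least positive solution.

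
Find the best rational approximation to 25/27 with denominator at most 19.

13/14

Expand x = 25/27 as a continued fraction with the Euclidean algorithm:
  25 = 0*27 + 25, so a_0 = 0.
  27 = 1*25 + 2, so a_1 = 1.
  25 = 12*2 + 1, so a_2 = 12.
  2 = 2*1 + 0, so a_3 = 2.
so x = [0; 1, 12, 2].
Convergents (p_i = a_i*p_{i-1} + p_{i-2}, q_i = a_i*q_{i-1} + q_{i-2} with p_{-2}=0, p_{-1}=1, q_{-2}=1, q_{-1}=0), until the denominator exceeds 19:
  i=0: a_0=0, p_0 = 0*1 + 0 = 0, q_0 = 0*0 + 1 = 1.
  i=1: a_1=1, p_1 = 1*0 + 1 = 1, q_1 = 1*1 + 0 = 1.
  i=2: a_2=12, p_2 = 12*1 + 0 = 12, q_2 = 12*1 + 1 = 13.
  i=3: a_3=2, p_3 = 2*12 + 1 = 25, q_3 = 2*13 + 1 = 27.
q_3 = 27 > 19, so the last convergent with denominator <= 19 is p_2/q_2 = 12/13.
The closest fraction with denominator <= 19 is either p_2/q_2 or the intermediate fraction (k*p_2 + p_1)/(k*q_2 + q_1) with the largest k >= 1 whose denominator stays <= 19; these approach x as k grows, and every other convergent or intermediate fraction in range is farther away.
Largest k: floor((19 - q_1)/q_2) = floor((19 - 1)/13) = 1.
That gives (1*12 + 1)/(1*13 + 1) = 13/14.
Compare the errors: |x - 12/13| = |25*13 - 12*27|/(27*13) = 1/351, and |x - 13/14| = |25*14 - 13*27|/(27*14) = 1/378.
Cross-multiplying, 1*351 = 351 < 378 = 1*378, so 1/378 is smaller: the intermediate fraction 13/14 is closer to x than 12/13.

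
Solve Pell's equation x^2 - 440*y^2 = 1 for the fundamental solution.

First expand sqrt(440) as a continued fraction. With x_i = (sqrt(440) + m_i)/d_i and (m_0, d_0) = (0, 1): a_0 = floor(sqrt(440)) = 20, since 20^2 = 400 <= 440 < 441 = 21^2.
Iterate m_{i+1} = d_i*a_i - m_i, d_{i+1} = (440 - m_{i+1}^2)/d_i, a_{i+1} = floor((a_0 + m_{i+1})/d_{i+1}):
  m_1 = 1*20 - 0 = 20, d_1 = (440 - 20^2)/1 = 40/1 = 40, a_1 = floor((20 + 20)/40) = 1.
  m_2 = 40*1 - 20 = 20, d_2 = (440 - 20^2)/40 = 40/40 = 1, a_2 = floor((20 + 20)/1) = 40.
  m_3 = 1*40 - 20 = 20, d_3 = (440 - 20^2)/1 = 40/1 = 40: (m_3, d_3) = (m_1, d_1) = (20, 40), so from here the quotients repeat a_1, a_2; the period length is 2.
So sqrt(440) = [20; (1, 40)] with period length k = 2.
k is even, so the fundamental solution of x^2 - 440y^2 = 1 is (p_{k-1}, q_{k-1}) = (p_1, q_1); compute convergents through index 1.
Convergents (p_i = a_i*p_{i-1} + p_{i-2}, q_i = a_i*q_{i-1} + q_{i-2} with p_{-2}=0, p_{-1}=1, q_{-2}=1, q_{-1}=0):
  i=0: a_0=20, p_0 = 20*1 + 0 = 20, q_0 = 20*0 + 1 = 1.
  i=1: a_1=1, p_1 = 1*20 + 1 = 21, q_1 = 1*1 + 0 = 1.
Check: 21^2 - 440*1^2 = 441 - 440 = 1, so (x, y) = (21, 1) solves the equation, and by the theorem it is the least positive solution.

(x, y) = (21, 1)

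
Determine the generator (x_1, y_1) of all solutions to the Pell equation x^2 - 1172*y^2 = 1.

(x, y) = (12320649, 359890)

First expand sqrt(1172) as a continued fraction. With x_i = (sqrt(1172) + m_i)/d_i and (m_0, d_0) = (0, 1): a_0 = floor(sqrt(1172)) = 34, since 34^2 = 1156 <= 1172 < 1225 = 35^2.
Iterate m_{i+1} = d_i*a_i - m_i, d_{i+1} = (1172 - m_{i+1}^2)/d_i, a_{i+1} = floor((a_0 + m_{i+1})/d_{i+1}):
  m_1 = 1*34 - 0 = 34, d_1 = (1172 - 34^2)/1 = 16/1 = 16, a_1 = floor((34 + 34)/16) = 4.
  m_2 = 16*4 - 34 = 30, d_2 = (1172 - 30^2)/16 = 272/16 = 17, a_2 = floor((34 + 30)/17) = 3.
  m_3 = 17*3 - 30 = 21, d_3 = (1172 - 21^2)/17 = 731/17 = 43, a_3 = floor((34 + 21)/43) = 1.
  m_4 = 43*1 - 21 = 22, d_4 = (1172 - 22^2)/43 = 688/43 = 16, a_4 = floor((34 + 22)/16) = 3.
  m_5 = 16*3 - 22 = 26, d_5 = (1172 - 26^2)/16 = 496/16 = 31, a_5 = floor((34 + 26)/31) = 1.
  m_6 = 31*1 - 26 = 5, d_6 = (1172 - 5^2)/31 = 1147/31 = 37, a_6 = floor((34 + 5)/37) = 1.
  m_7 = 37*1 - 5 = 32, d_7 = (1172 - 32^2)/37 = 148/37 = 4, a_7 = floor((34 + 32)/4) = 16.
  m_8 = 4*16 - 32 = 32, d_8 = (1172 - 32^2)/4 = 148/4 = 37, a_8 = floor((34 + 32)/37) = 1.
  m_9 = 37*1 - 32 = 5, d_9 = (1172 - 5^2)/37 = 1147/37 = 31, a_9 = floor((34 + 5)/31) = 1.
  m_10 = 31*1 - 5 = 26, d_10 = (1172 - 26^2)/31 = 496/31 = 16, a_10 = floor((34 + 26)/16) = 3.
  m_11 = 16*3 - 26 = 22, d_11 = (1172 - 22^2)/16 = 688/16 = 43, a_11 = floor((34 + 22)/43) = 1.
  m_12 = 43*1 - 22 = 21, d_12 = (1172 - 21^2)/43 = 731/43 = 17, a_12 = floor((34 + 21)/17) = 3.
  m_13 = 17*3 - 21 = 30, d_13 = (1172 - 30^2)/17 = 272/17 = 16, a_13 = floor((34 + 30)/16) = 4.
  m_14 = 16*4 - 30 = 34, d_14 = (1172 - 34^2)/16 = 16/16 = 1, a_14 = floor((34 + 34)/1) = 68.
  m_15 = 1*68 - 34 = 34, d_15 = (1172 - 34^2)/1 = 16/1 = 16: (m_15, d_15) = (m_1, d_1) = (34, 16), so from here the quotients repeat a_1, ..., a_14; the period length is 14.
So sqrt(1172) = [34; (4, 3, 1, 3, 1, 1, 16, 1, 1, 3, 1, 3, 4, 68)] with period length k = 14.
k is even, so the fundamental solution of x^2 - 1172y^2 = 1 is (p_{k-1}, q_{k-1}) = (p_13, q_13); compute convergents through index 13.
Convergents (p_i = a_i*p_{i-1} + p_{i-2}, q_i = a_i*q_{i-1} + q_{i-2} with p_{-2}=0, p_{-1}=1, q_{-2}=1, q_{-1}=0):
  i=0: a_0=34, p_0 = 34*1 + 0 = 34, q_0 = 34*0 + 1 = 1.
  i=1: a_1=4, p_1 = 4*34 + 1 = 137, q_1 = 4*1 + 0 = 4.
  i=2: a_2=3, p_2 = 3*137 + 34 = 445, q_2 = 3*4 + 1 = 13.
  i=3: a_3=1, p_3 = 1*445 + 137 = 582, q_3 = 1*13 + 4 = 17.
  i=4: a_4=3, p_4 = 3*582 + 445 = 2191, q_4 = 3*17 + 13 = 64.
  i=5: a_5=1, p_5 = 1*2191 + 582 = 2773, q_5 = 1*64 + 17 = 81.
  i=6: a_6=1, p_6 = 1*2773 + 2191 = 4964, q_6 = 1*81 + 64 = 145.
  i=7: a_7=16, p_7 = 16*4964 + 2773 = 82197, q_7 = 16*145 + 81 = 2401.
  i=8: a_8=1, p_8 = 1*82197 + 4964 = 87161, q_8 = 1*2401 + 145 = 2546.
  i=9: a_9=1, p_9 = 1*87161 + 82197 = 169358, q_9 = 1*2546 + 2401 = 4947.
  i=10: a_10=3, p_10 = 3*169358 + 87161 = 595235, q_10 = 3*4947 + 2546 = 17387.
  i=11: a_11=1, p_11 = 1*595235 + 169358 = 764593, q_11 = 1*17387 + 4947 = 22334.
  i=12: a_12=3, p_12 = 3*764593 + 595235 = 2889014, q_12 = 3*22334 + 17387 = 84389.
  i=13: a_13=4, p_13 = 4*2889014 + 764593 = 12320649, q_13 = 4*84389 + 22334 = 359890.
Check: 12320649^2 - 1172*359890^2 = 151798391781201 - 151798391781200 = 1, so (x, y) = (12320649, 359890) solves the equation, and by the theorem it is the least positive solution.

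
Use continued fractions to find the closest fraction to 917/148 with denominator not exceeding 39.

Expand x = 917/148 as a continued fraction with the Euclidean algorithm:
  917 = 6*148 + 29, so a_0 = 6.
  148 = 5*29 + 3, so a_1 = 5.
  29 = 9*3 + 2, so a_2 = 9.
  3 = 1*2 + 1, so a_3 = 1.
  2 = 2*1 + 0, so a_4 = 2.
so x = [6; 5, 9, 1, 2].
Convergents (p_i = a_i*p_{i-1} + p_{i-2}, q_i = a_i*q_{i-1} + q_{i-2} with p_{-2}=0, p_{-1}=1, q_{-2}=1, q_{-1}=0), until the denominator exceeds 39:
  i=0: a_0=6, p_0 = 6*1 + 0 = 6, q_0 = 6*0 + 1 = 1.
  i=1: a_1=5, p_1 = 5*6 + 1 = 31, q_1 = 5*1 + 0 = 5.
  i=2: a_2=9, p_2 = 9*31 + 6 = 285, q_2 = 9*5 + 1 = 46.
q_2 = 46 > 39, so the last convergent with denominator <= 39 is p_1/q_1 = 31/5.
The closest fraction with denominator <= 39 is either p_1/q_1 or the intermediate fraction (k*p_1 + p_0)/(k*q_1 + q_0) with the largest k >= 1 whose denominator stays <= 39; these approach x as k grows, and every other convergent or intermediate fraction in range is farther away.
Largest k: floor((39 - q_0)/q_1) = floor((39 - 1)/5) = 7.
That gives (7*31 + 6)/(7*5 + 1) = 223/36.
Compare the errors: |x - 31/5| = |917*5 - 31*148|/(148*5) = 3/740, and |x - 223/36| = |917*36 - 223*148|/(148*36) = 8/5328.
Cross-multiplying, 8*740 = 5920 < 15984 = 3*5328, so 8/5328 is smaller: the intermediate fraction 223/36 is closer to x than 31/5.

223/36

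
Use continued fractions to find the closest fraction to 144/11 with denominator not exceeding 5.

Expand x = 144/11 as a continued fraction with the Euclidean algorithm:
  144 = 13*11 + 1, so a_0 = 13.
  11 = 11*1 + 0, so a_1 = 11.
so x = [13; 11].
Convergents (p_i = a_i*p_{i-1} + p_{i-2}, q_i = a_i*q_{i-1} + q_{i-2} with p_{-2}=0, p_{-1}=1, q_{-2}=1, q_{-1}=0), until the denominator exceeds 5:
  i=0: a_0=13, p_0 = 13*1 + 0 = 13, q_0 = 13*0 + 1 = 1.
  i=1: a_1=11, p_1 = 11*13 + 1 = 144, q_1 = 11*1 + 0 = 11.
q_1 = 11 > 5, so the last convergent with denominator <= 5 is p_0/q_0 = 13/1.
The closest fraction with denominator <= 5 is either p_0/q_0 or the intermediate fraction (k*p_0 + p_{-1})/(k*q_0 + q_{-1}) with the largest k >= 1 whose denominator stays <= 5; these approach x as k grows, and every other convergent or intermediate fraction in range is farther away.
Largest k: floor((5 - q_{-1})/q_0) = floor((5 - 0)/1) = 5 (using the seeds p_{-1} = 1, q_{-1} = 0).
That gives (5*13 + 1)/(5*1 + 0) = 66/5.
Compare the errors: |x - 13/1| = |144*1 - 13*11|/(11*1) = 1/11, and |x - 66/5| = |144*5 - 66*11|/(11*5) = 6/55.
Cross-multiplying, 1*55 = 55 < 66 = 6*11, so 1/11 is smaller: the convergent 13/1 is closer to x than 66/5.

13/1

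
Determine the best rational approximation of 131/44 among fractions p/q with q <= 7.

Expand x = 131/44 as a continued fraction with the Euclidean algorithm:
  131 = 2*44 + 43, so a_0 = 2.
  44 = 1*43 + 1, so a_1 = 1.
  43 = 43*1 + 0, so a_2 = 43.
so x = [2; 1, 43].
Convergents (p_i = a_i*p_{i-1} + p_{i-2}, q_i = a_i*q_{i-1} + q_{i-2} with p_{-2}=0, p_{-1}=1, q_{-2}=1, q_{-1}=0), until the denominator exceeds 7:
  i=0: a_0=2, p_0 = 2*1 + 0 = 2, q_0 = 2*0 + 1 = 1.
  i=1: a_1=1, p_1 = 1*2 + 1 = 3, q_1 = 1*1 + 0 = 1.
  i=2: a_2=43, p_2 = 43*3 + 2 = 131, q_2 = 43*1 + 1 = 44.
q_2 = 44 > 7, so the last convergent with denominator <= 7 is p_1/q_1 = 3/1.
The closest fraction with denominator <= 7 is either p_1/q_1 or the intermediate fraction (k*p_1 + p_0)/(k*q_1 + q_0) with the largest k >= 1 whose denominator stays <= 7; these approach x as k grows, and every other convergent or intermediate fraction in range is farther away.
Largest k: floor((7 - q_0)/q_1) = floor((7 - 1)/1) = 6.
That gives (6*3 + 2)/(6*1 + 1) = 20/7.
Compare the errors: |x - 3/1| = |131*1 - 3*44|/(44*1) = 1/44, and |x - 20/7| = |131*7 - 20*44|/(44*7) = 37/308.
Cross-multiplying, 1*308 = 308 < 1628 = 37*44, so 1/44 is smaller: the convergent 3/1 is closer to x than 20/7.

3/1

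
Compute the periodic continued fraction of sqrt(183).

[13; (1, 1, 8, 1, 1, 26)]

Write x_i = (sqrt(183) + m_i)/d_i with (m_0, d_0) = (0, 1). a_0 = floor(sqrt(183)) = 13, since 13^2 = 169 <= 183 < 196 = 14^2.
Iterate m_{i+1} = d_i*a_i - m_i, d_{i+1} = (183 - m_{i+1}^2)/d_i, a_{i+1} = floor((a_0 + m_{i+1})/d_{i+1}):
  m_1 = 1*13 - 0 = 13, d_1 = (183 - 13^2)/1 = 14/1 = 14, a_1 = floor((13 + 13)/14) = 1.
  m_2 = 14*1 - 13 = 1, d_2 = (183 - 1^2)/14 = 182/14 = 13, a_2 = floor((13 + 1)/13) = 1.
  m_3 = 13*1 - 1 = 12, d_3 = (183 - 12^2)/13 = 39/13 = 3, a_3 = floor((13 + 12)/3) = 8.
  m_4 = 3*8 - 12 = 12, d_4 = (183 - 12^2)/3 = 39/3 = 13, a_4 = floor((13 + 12)/13) = 1.
  m_5 = 13*1 - 12 = 1, d_5 = (183 - 1^2)/13 = 182/13 = 14, a_5 = floor((13 + 1)/14) = 1.
  m_6 = 14*1 - 1 = 13, d_6 = (183 - 13^2)/14 = 14/14 = 1, a_6 = floor((13 + 13)/1) = 26.
  m_7 = 1*26 - 13 = 13, d_7 = (183 - 13^2)/1 = 14/1 = 14: (m_7, d_7) = (m_1, d_1) = (13, 14), so from here the quotients repeat a_1, ..., a_6; the period length is 6.
Hence the expansion of sqrt(183) is a_0 = 13 followed by the repeating block 1, 1, 8, 1, 1, 26 (period 6).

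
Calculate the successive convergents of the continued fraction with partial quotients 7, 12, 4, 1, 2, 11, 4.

7/1, 85/12, 347/49, 432/61, 1211/171, 13753/1942, 56223/7939

Using the convergent recurrence p_i = a_i*p_{i-1} + p_{i-2}, q_i = a_i*q_{i-1} + q_{i-2} with p_{-2}=0, p_{-1}=1, q_{-2}=1, q_{-1}=0:
  i=0: a_0=7, p_0 = 7*1 + 0 = 7, q_0 = 7*0 + 1 = 1.
  i=1: a_1=12, p_1 = 12*7 + 1 = 85, q_1 = 12*1 + 0 = 12.
  i=2: a_2=4, p_2 = 4*85 + 7 = 347, q_2 = 4*12 + 1 = 49.
  i=3: a_3=1, p_3 = 1*347 + 85 = 432, q_3 = 1*49 + 12 = 61.
  i=4: a_4=2, p_4 = 2*432 + 347 = 1211, q_4 = 2*61 + 49 = 171.
  i=5: a_5=11, p_5 = 11*1211 + 432 = 13753, q_5 = 11*171 + 61 = 1942.
  i=6: a_6=4, p_6 = 4*13753 + 1211 = 56223, q_6 = 4*1942 + 171 = 7939.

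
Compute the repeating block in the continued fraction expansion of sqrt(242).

Write x_i = (sqrt(242) + m_i)/d_i with (m_0, d_0) = (0, 1). a_0 = floor(sqrt(242)) = 15, since 15^2 = 225 <= 242 < 256 = 16^2.
Iterate m_{i+1} = d_i*a_i - m_i, d_{i+1} = (242 - m_{i+1}^2)/d_i, a_{i+1} = floor((a_0 + m_{i+1})/d_{i+1}):
  m_1 = 1*15 - 0 = 15, d_1 = (242 - 15^2)/1 = 17/1 = 17, a_1 = floor((15 + 15)/17) = 1.
  m_2 = 17*1 - 15 = 2, d_2 = (242 - 2^2)/17 = 238/17 = 14, a_2 = floor((15 + 2)/14) = 1.
  m_3 = 14*1 - 2 = 12, d_3 = (242 - 12^2)/14 = 98/14 = 7, a_3 = floor((15 + 12)/7) = 3.
  m_4 = 7*3 - 12 = 9, d_4 = (242 - 9^2)/7 = 161/7 = 23, a_4 = floor((15 + 9)/23) = 1.
  m_5 = 23*1 - 9 = 14, d_5 = (242 - 14^2)/23 = 46/23 = 2, a_5 = floor((15 + 14)/2) = 14.
  m_6 = 2*14 - 14 = 14, d_6 = (242 - 14^2)/2 = 46/2 = 23, a_6 = floor((15 + 14)/23) = 1.
  m_7 = 23*1 - 14 = 9, d_7 = (242 - 9^2)/23 = 161/23 = 7, a_7 = floor((15 + 9)/7) = 3.
  m_8 = 7*3 - 9 = 12, d_8 = (242 - 12^2)/7 = 98/7 = 14, a_8 = floor((15 + 12)/14) = 1.
  m_9 = 14*1 - 12 = 2, d_9 = (242 - 2^2)/14 = 238/14 = 17, a_9 = floor((15 + 2)/17) = 1.
  m_10 = 17*1 - 2 = 15, d_10 = (242 - 15^2)/17 = 17/17 = 1, a_10 = floor((15 + 15)/1) = 30.
  m_11 = 1*30 - 15 = 15, d_11 = (242 - 15^2)/1 = 17/1 = 17: (m_11, d_11) = (m_1, d_1) = (15, 17), so from here the quotients repeat a_1, ..., a_10; the period length is 10.
Hence the expansion of sqrt(242) is a_0 = 15 followed by the repeating block 1, 1, 3, 1, 14, 1, 3, 1, 1, 30 (period 10).

[15; (1, 1, 3, 1, 14, 1, 3, 1, 1, 30)]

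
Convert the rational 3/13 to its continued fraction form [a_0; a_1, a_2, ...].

Run the Euclidean algorithm on 3 and 13; the successive quotients are the partial quotients a_0, a_1, ... (each step inverts the fractional part left over by the previous one):
  3 = 0*13 + 3, so a_0 = 0.
  13 = 4*3 + 1, so a_1 = 4.
  3 = 3*1 + 0, so a_2 = 3.
The remainder reaches 0 after 3 divisions, so the expansion has 3 partial quotients, read off in order.

[0; 4, 3]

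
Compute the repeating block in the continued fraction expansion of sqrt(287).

Write x_i = (sqrt(287) + m_i)/d_i with (m_0, d_0) = (0, 1). a_0 = floor(sqrt(287)) = 16, since 16^2 = 256 <= 287 < 289 = 17^2.
Iterate m_{i+1} = d_i*a_i - m_i, d_{i+1} = (287 - m_{i+1}^2)/d_i, a_{i+1} = floor((a_0 + m_{i+1})/d_{i+1}):
  m_1 = 1*16 - 0 = 16, d_1 = (287 - 16^2)/1 = 31/1 = 31, a_1 = floor((16 + 16)/31) = 1.
  m_2 = 31*1 - 16 = 15, d_2 = (287 - 15^2)/31 = 62/31 = 2, a_2 = floor((16 + 15)/2) = 15.
  m_3 = 2*15 - 15 = 15, d_3 = (287 - 15^2)/2 = 62/2 = 31, a_3 = floor((16 + 15)/31) = 1.
  m_4 = 31*1 - 15 = 16, d_4 = (287 - 16^2)/31 = 31/31 = 1, a_4 = floor((16 + 16)/1) = 32.
  m_5 = 1*32 - 16 = 16, d_5 = (287 - 16^2)/1 = 31/1 = 31: (m_5, d_5) = (m_1, d_1) = (16, 31), so from here the quotients repeat a_1, ..., a_4; the period length is 4.
Hence the expansion of sqrt(287) is a_0 = 16 followed by the repeating block 1, 15, 1, 32 (period 4).

[16; (1, 15, 1, 32)]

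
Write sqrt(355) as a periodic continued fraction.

Write x_i = (sqrt(355) + m_i)/d_i with (m_0, d_0) = (0, 1). a_0 = floor(sqrt(355)) = 18, since 18^2 = 324 <= 355 < 361 = 19^2.
Iterate m_{i+1} = d_i*a_i - m_i, d_{i+1} = (355 - m_{i+1}^2)/d_i, a_{i+1} = floor((a_0 + m_{i+1})/d_{i+1}):
  m_1 = 1*18 - 0 = 18, d_1 = (355 - 18^2)/1 = 31/1 = 31, a_1 = floor((18 + 18)/31) = 1.
  m_2 = 31*1 - 18 = 13, d_2 = (355 - 13^2)/31 = 186/31 = 6, a_2 = floor((18 + 13)/6) = 5.
  m_3 = 6*5 - 13 = 17, d_3 = (355 - 17^2)/6 = 66/6 = 11, a_3 = floor((18 + 17)/11) = 3.
  m_4 = 11*3 - 17 = 16, d_4 = (355 - 16^2)/11 = 99/11 = 9, a_4 = floor((18 + 16)/9) = 3.
  m_5 = 9*3 - 16 = 11, d_5 = (355 - 11^2)/9 = 234/9 = 26, a_5 = floor((18 + 11)/26) = 1.
  m_6 = 26*1 - 11 = 15, d_6 = (355 - 15^2)/26 = 130/26 = 5, a_6 = floor((18 + 15)/5) = 6.
  m_7 = 5*6 - 15 = 15, d_7 = (355 - 15^2)/5 = 130/5 = 26, a_7 = floor((18 + 15)/26) = 1.
  m_8 = 26*1 - 15 = 11, d_8 = (355 - 11^2)/26 = 234/26 = 9, a_8 = floor((18 + 11)/9) = 3.
  m_9 = 9*3 - 11 = 16, d_9 = (355 - 16^2)/9 = 99/9 = 11, a_9 = floor((18 + 16)/11) = 3.
  m_10 = 11*3 - 16 = 17, d_10 = (355 - 17^2)/11 = 66/11 = 6, a_10 = floor((18 + 17)/6) = 5.
  m_11 = 6*5 - 17 = 13, d_11 = (355 - 13^2)/6 = 186/6 = 31, a_11 = floor((18 + 13)/31) = 1.
  m_12 = 31*1 - 13 = 18, d_12 = (355 - 18^2)/31 = 31/31 = 1, a_12 = floor((18 + 18)/1) = 36.
  m_13 = 1*36 - 18 = 18, d_13 = (355 - 18^2)/1 = 31/1 = 31: (m_13, d_13) = (m_1, d_1) = (18, 31), so from here the quotients repeat a_1, ..., a_12; the period length is 12.
Hence the expansion of sqrt(355) is a_0 = 18 followed by the repeating block 1, 5, 3, 3, 1, 6, 1, 3, 3, 5, 1, 36 (period 12).

[18; (1, 5, 3, 3, 1, 6, 1, 3, 3, 5, 1, 36)]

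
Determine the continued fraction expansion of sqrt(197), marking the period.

Write x_i = (sqrt(197) + m_i)/d_i with (m_0, d_0) = (0, 1). a_0 = floor(sqrt(197)) = 14, since 14^2 = 196 <= 197 < 225 = 15^2.
Iterate m_{i+1} = d_i*a_i - m_i, d_{i+1} = (197 - m_{i+1}^2)/d_i, a_{i+1} = floor((a_0 + m_{i+1})/d_{i+1}):
  m_1 = 1*14 - 0 = 14, d_1 = (197 - 14^2)/1 = 1/1 = 1, a_1 = floor((14 + 14)/1) = 28.
  m_2 = 1*28 - 14 = 14, d_2 = (197 - 14^2)/1 = 1/1 = 1: (m_2, d_2) = (m_1, d_1) = (14, 1), so from here the quotient a_1 repeats; the period length is 1.
Hence the expansion of sqrt(197) is a_0 = 14 followed by the repeating block 28 (period 1).

[14; (28)]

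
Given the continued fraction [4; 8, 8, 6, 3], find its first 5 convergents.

4/1, 33/8, 268/65, 1641/398, 5191/1259

Using the convergent recurrence p_i = a_i*p_{i-1} + p_{i-2}, q_i = a_i*q_{i-1} + q_{i-2} with p_{-2}=0, p_{-1}=1, q_{-2}=1, q_{-1}=0:
  i=0: a_0=4, p_0 = 4*1 + 0 = 4, q_0 = 4*0 + 1 = 1.
  i=1: a_1=8, p_1 = 8*4 + 1 = 33, q_1 = 8*1 + 0 = 8.
  i=2: a_2=8, p_2 = 8*33 + 4 = 268, q_2 = 8*8 + 1 = 65.
  i=3: a_3=6, p_3 = 6*268 + 33 = 1641, q_3 = 6*65 + 8 = 398.
  i=4: a_4=3, p_4 = 3*1641 + 268 = 5191, q_4 = 3*398 + 65 = 1259.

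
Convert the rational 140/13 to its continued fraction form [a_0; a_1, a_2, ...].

[10; 1, 3, 3]

Run the Euclidean algorithm on 140 and 13; the successive quotients are the partial quotients a_0, a_1, ... (each step inverts the fractional part left over by the previous one):
  140 = 10*13 + 10, so a_0 = 10.
  13 = 1*10 + 3, so a_1 = 1.
  10 = 3*3 + 1, so a_2 = 3.
  3 = 3*1 + 0, so a_3 = 3.
The remainder reaches 0 after 4 divisions, so the expansion has 4 partial quotients, read off in order.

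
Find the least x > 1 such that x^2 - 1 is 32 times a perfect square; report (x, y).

First expand sqrt(32) as a continued fraction. With x_i = (sqrt(32) + m_i)/d_i and (m_0, d_0) = (0, 1): a_0 = floor(sqrt(32)) = 5, since 5^2 = 25 <= 32 < 36 = 6^2.
Iterate m_{i+1} = d_i*a_i - m_i, d_{i+1} = (32 - m_{i+1}^2)/d_i, a_{i+1} = floor((a_0 + m_{i+1})/d_{i+1}):
  m_1 = 1*5 - 0 = 5, d_1 = (32 - 5^2)/1 = 7/1 = 7, a_1 = floor((5 + 5)/7) = 1.
  m_2 = 7*1 - 5 = 2, d_2 = (32 - 2^2)/7 = 28/7 = 4, a_2 = floor((5 + 2)/4) = 1.
  m_3 = 4*1 - 2 = 2, d_3 = (32 - 2^2)/4 = 28/4 = 7, a_3 = floor((5 + 2)/7) = 1.
  m_4 = 7*1 - 2 = 5, d_4 = (32 - 5^2)/7 = 7/7 = 1, a_4 = floor((5 + 5)/1) = 10.
  m_5 = 1*10 - 5 = 5, d_5 = (32 - 5^2)/1 = 7/1 = 7: (m_5, d_5) = (m_1, d_1) = (5, 7), so from here the quotients repeat a_1, ..., a_4; the period length is 4.
So sqrt(32) = [5; (1, 1, 1, 10)] with period length k = 4.
k is even, so the fundamental solution of x^2 - 32y^2 = 1 is (p_{k-1}, q_{k-1}) = (p_3, q_3); compute convergents through index 3.
Convergents (p_i = a_i*p_{i-1} + p_{i-2}, q_i = a_i*q_{i-1} + q_{i-2} with p_{-2}=0, p_{-1}=1, q_{-2}=1, q_{-1}=0):
  i=0: a_0=5, p_0 = 5*1 + 0 = 5, q_0 = 5*0 + 1 = 1.
  i=1: a_1=1, p_1 = 1*5 + 1 = 6, q_1 = 1*1 + 0 = 1.
  i=2: a_2=1, p_2 = 1*6 + 5 = 11, q_2 = 1*1 + 1 = 2.
  i=3: a_3=1, p_3 = 1*11 + 6 = 17, q_3 = 1*2 + 1 = 3.
Check: 17^2 - 32*3^2 = 289 - 288 = 1, so (x, y) = (17, 3) solves the equation, and by the theorem it is the least positive solution.

(x, y) = (17, 3)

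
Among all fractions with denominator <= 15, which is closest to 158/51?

31/10

Expand x = 158/51 as a continued fraction with the Euclidean algorithm:
  158 = 3*51 + 5, so a_0 = 3.
  51 = 10*5 + 1, so a_1 = 10.
  5 = 5*1 + 0, so a_2 = 5.
so x = [3; 10, 5].
Convergents (p_i = a_i*p_{i-1} + p_{i-2}, q_i = a_i*q_{i-1} + q_{i-2} with p_{-2}=0, p_{-1}=1, q_{-2}=1, q_{-1}=0), until the denominator exceeds 15:
  i=0: a_0=3, p_0 = 3*1 + 0 = 3, q_0 = 3*0 + 1 = 1.
  i=1: a_1=10, p_1 = 10*3 + 1 = 31, q_1 = 10*1 + 0 = 10.
  i=2: a_2=5, p_2 = 5*31 + 3 = 158, q_2 = 5*10 + 1 = 51.
q_2 = 51 > 15, so the last convergent with denominator <= 15 is p_1/q_1 = 31/10.
The closest fraction with denominator <= 15 is either p_1/q_1 or the intermediate fraction (k*p_1 + p_0)/(k*q_1 + q_0) with the largest k >= 1 whose denominator stays <= 15; these approach x as k grows, and every other convergent or intermediate fraction in range is farther away.
Largest k: floor((15 - q_0)/q_1) = floor((15 - 1)/10) = 1.
That gives (1*31 + 3)/(1*10 + 1) = 34/11.
Compare the errors: |x - 31/10| = |158*10 - 31*51|/(51*10) = 1/510, and |x - 34/11| = |158*11 - 34*51|/(51*11) = 4/561.
Cross-multiplying, 1*561 = 561 < 2040 = 4*510, so 1/510 is smaller: the convergent 31/10 is closer to x than 34/11.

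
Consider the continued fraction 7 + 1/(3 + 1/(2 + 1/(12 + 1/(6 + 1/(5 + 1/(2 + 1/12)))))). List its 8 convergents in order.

Using the convergent recurrence p_i = a_i*p_{i-1} + p_{i-2}, q_i = a_i*q_{i-1} + q_{i-2} with p_{-2}=0, p_{-1}=1, q_{-2}=1, q_{-1}=0:
  i=0: a_0=7, p_0 = 7*1 + 0 = 7, q_0 = 7*0 + 1 = 1.
  i=1: a_1=3, p_1 = 3*7 + 1 = 22, q_1 = 3*1 + 0 = 3.
  i=2: a_2=2, p_2 = 2*22 + 7 = 51, q_2 = 2*3 + 1 = 7.
  i=3: a_3=12, p_3 = 12*51 + 22 = 634, q_3 = 12*7 + 3 = 87.
  i=4: a_4=6, p_4 = 6*634 + 51 = 3855, q_4 = 6*87 + 7 = 529.
  i=5: a_5=5, p_5 = 5*3855 + 634 = 19909, q_5 = 5*529 + 87 = 2732.
  i=6: a_6=2, p_6 = 2*19909 + 3855 = 43673, q_6 = 2*2732 + 529 = 5993.
  i=7: a_7=12, p_7 = 12*43673 + 19909 = 543985, q_7 = 12*5993 + 2732 = 74648.

7/1, 22/3, 51/7, 634/87, 3855/529, 19909/2732, 43673/5993, 543985/74648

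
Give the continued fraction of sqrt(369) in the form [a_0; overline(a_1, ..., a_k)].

Write x_i = (sqrt(369) + m_i)/d_i with (m_0, d_0) = (0, 1). a_0 = floor(sqrt(369)) = 19, since 19^2 = 361 <= 369 < 400 = 20^2.
Iterate m_{i+1} = d_i*a_i - m_i, d_{i+1} = (369 - m_{i+1}^2)/d_i, a_{i+1} = floor((a_0 + m_{i+1})/d_{i+1}):
  m_1 = 1*19 - 0 = 19, d_1 = (369 - 19^2)/1 = 8/1 = 8, a_1 = floor((19 + 19)/8) = 4.
  m_2 = 8*4 - 19 = 13, d_2 = (369 - 13^2)/8 = 200/8 = 25, a_2 = floor((19 + 13)/25) = 1.
  m_3 = 25*1 - 13 = 12, d_3 = (369 - 12^2)/25 = 225/25 = 9, a_3 = floor((19 + 12)/9) = 3.
  m_4 = 9*3 - 12 = 15, d_4 = (369 - 15^2)/9 = 144/9 = 16, a_4 = floor((19 + 15)/16) = 2.
  m_5 = 16*2 - 15 = 17, d_5 = (369 - 17^2)/16 = 80/16 = 5, a_5 = floor((19 + 17)/5) = 7.
  m_6 = 5*7 - 17 = 18, d_6 = (369 - 18^2)/5 = 45/5 = 9, a_6 = floor((19 + 18)/9) = 4.
  m_7 = 9*4 - 18 = 18, d_7 = (369 - 18^2)/9 = 45/9 = 5, a_7 = floor((19 + 18)/5) = 7.
  m_8 = 5*7 - 18 = 17, d_8 = (369 - 17^2)/5 = 80/5 = 16, a_8 = floor((19 + 17)/16) = 2.
  m_9 = 16*2 - 17 = 15, d_9 = (369 - 15^2)/16 = 144/16 = 9, a_9 = floor((19 + 15)/9) = 3.
  m_10 = 9*3 - 15 = 12, d_10 = (369 - 12^2)/9 = 225/9 = 25, a_10 = floor((19 + 12)/25) = 1.
  m_11 = 25*1 - 12 = 13, d_11 = (369 - 13^2)/25 = 200/25 = 8, a_11 = floor((19 + 13)/8) = 4.
  m_12 = 8*4 - 13 = 19, d_12 = (369 - 19^2)/8 = 8/8 = 1, a_12 = floor((19 + 19)/1) = 38.
  m_13 = 1*38 - 19 = 19, d_13 = (369 - 19^2)/1 = 8/1 = 8: (m_13, d_13) = (m_1, d_1) = (19, 8), so from here the quotients repeat a_1, ..., a_12; the period length is 12.
Hence the expansion of sqrt(369) is a_0 = 19 followed by the repeating block 4, 1, 3, 2, 7, 4, 7, 2, 3, 1, 4, 38 (period 12).

[19; overline(4, 1, 3, 2, 7, 4, 7, 2, 3, 1, 4, 38)]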